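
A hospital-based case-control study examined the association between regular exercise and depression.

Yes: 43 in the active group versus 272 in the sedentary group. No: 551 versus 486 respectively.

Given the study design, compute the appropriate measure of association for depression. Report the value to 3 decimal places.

0.139

From the description: a = 43, b = 551, c = 272, d = 486.
This is a hospital-based case-control study: participants were sampled on outcome status, so risks in the source population cannot be estimated directly — relative risk is not valid here. The odds ratio is the appropriate measure.
OR = (a·d)/(b·c) = (43 × 486) / (551 × 272) = 20898 / 149872 = 0.13944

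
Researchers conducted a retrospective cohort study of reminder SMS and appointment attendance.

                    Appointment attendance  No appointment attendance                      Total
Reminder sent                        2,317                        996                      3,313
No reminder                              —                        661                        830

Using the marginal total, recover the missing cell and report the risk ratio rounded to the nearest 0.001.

The missing cell is in the unexposed row: 830 − 661 = 169.
So a = 2317, b = 996, c = 169, d = 661.
RR = [a/(a+b)] / [c/(c+d)] = (2317/3313) / (169/830) = 0.69937/0.20361 = 3.43476

3.435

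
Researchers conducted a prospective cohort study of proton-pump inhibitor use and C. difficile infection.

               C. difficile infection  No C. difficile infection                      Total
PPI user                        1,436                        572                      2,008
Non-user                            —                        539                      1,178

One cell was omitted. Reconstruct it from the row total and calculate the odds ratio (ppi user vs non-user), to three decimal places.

2.118

The missing cell is in the unexposed row: 1178 − 539 = 639.
So a = 1436, b = 572, c = 639, d = 539.
OR = (a·d)/(b·c) = (1436 × 539) / (572 × 639) = 774004 / 365508 = 2.11761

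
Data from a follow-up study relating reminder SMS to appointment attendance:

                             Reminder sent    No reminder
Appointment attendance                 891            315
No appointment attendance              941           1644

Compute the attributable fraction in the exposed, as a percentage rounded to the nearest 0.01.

66.94

Reading the table with exposure as columns: a = 891 (Reminder sent, case), b = 941 (Reminder sent, non-case), c = 315 (No reminder, case), d = 1644.
Risk in exposed = 891/1832 = 0.48635; risk in unexposed = 315/1959 = 0.16080.
RR = 0.48635/0.16080 = 3.02466
AR% = (RR − 1)/RR × 100 = (3.02466 − 1)/3.02466 × 100 = 66.9384%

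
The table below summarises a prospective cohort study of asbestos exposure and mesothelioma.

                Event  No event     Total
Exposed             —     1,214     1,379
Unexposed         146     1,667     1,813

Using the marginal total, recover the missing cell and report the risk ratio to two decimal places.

1.49

The missing cell is in the exposed row: 1379 − 1214 = 165.
So a = 165, b = 1214, c = 146, d = 1667.
RR = [a/(a+b)] / [c/(c+d)] = (165/1379) / (146/1813) = 0.11965/0.08053 = 1.48581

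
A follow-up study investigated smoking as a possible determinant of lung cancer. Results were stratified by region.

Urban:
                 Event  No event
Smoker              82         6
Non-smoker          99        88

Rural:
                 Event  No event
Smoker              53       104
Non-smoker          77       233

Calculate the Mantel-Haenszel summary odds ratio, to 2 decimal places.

2.73

OR_MH = Σ(aᵢdᵢ/nᵢ) / Σ(bᵢcᵢ/nᵢ), where nᵢ is the stratum total.
Stratum 1 (Urban): n = 275; a·d/n = 82·88/275 = 26.2400; b·c/n = 6·99/275 = 2.1600
Stratum 2 (Rural): n = 467; a·d/n = 53·233/467 = 26.4433; b·c/n = 104·77/467 = 17.1478
OR_MH = (26.2400 + 26.4433) / (2.1600 + 17.1478) = 52.6833 / 19.3078 = 2.72861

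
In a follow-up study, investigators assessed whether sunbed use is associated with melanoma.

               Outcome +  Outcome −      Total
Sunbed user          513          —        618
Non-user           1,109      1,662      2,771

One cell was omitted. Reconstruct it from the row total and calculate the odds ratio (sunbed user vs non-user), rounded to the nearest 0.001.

7.322

The missing cell is in the exposed row: 618 − 513 = 105.
So a = 513, b = 105, c = 1109, d = 1662.
OR = (a·d)/(b·c) = (513 × 1662) / (105 × 1109) = 852606 / 116445 = 7.32196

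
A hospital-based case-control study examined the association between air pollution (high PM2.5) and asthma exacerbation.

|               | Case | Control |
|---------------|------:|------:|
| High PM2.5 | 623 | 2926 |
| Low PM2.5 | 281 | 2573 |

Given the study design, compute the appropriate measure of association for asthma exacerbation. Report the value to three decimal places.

Cells: a = 623, b = 2926, c = 281, d = 2573.
This is a hospital-based case-control study: participants were sampled on outcome status, so risks in the source population cannot be estimated directly — relative risk is not valid here. The odds ratio is the appropriate measure.
OR = (a·d)/(b·c) = (623 × 2573) / (2926 × 281) = 1602979 / 822206 = 1.94961

1.950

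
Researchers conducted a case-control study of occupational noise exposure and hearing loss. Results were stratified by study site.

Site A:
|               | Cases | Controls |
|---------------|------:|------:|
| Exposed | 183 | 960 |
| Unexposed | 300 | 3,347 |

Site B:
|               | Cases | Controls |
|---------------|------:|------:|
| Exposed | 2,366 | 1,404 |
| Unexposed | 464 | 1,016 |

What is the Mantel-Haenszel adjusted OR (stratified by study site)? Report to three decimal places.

3.180

OR_MH = Σ(aᵢdᵢ/nᵢ) / Σ(bᵢcᵢ/nᵢ), where nᵢ is the stratum total.
Stratum 1 (Site A): n = 4790; a·d/n = 183·3347/4790 = 127.8708; b·c/n = 960·300/4790 = 60.1253
Stratum 2 (Site B): n = 5250; a·d/n = 2366·1016/5250 = 457.8773; b·c/n = 1404·464/5250 = 124.0869
OR_MH = (127.8708 + 457.8773) / (60.1253 + 124.0869) = 585.7481 / 184.2121 = 3.17975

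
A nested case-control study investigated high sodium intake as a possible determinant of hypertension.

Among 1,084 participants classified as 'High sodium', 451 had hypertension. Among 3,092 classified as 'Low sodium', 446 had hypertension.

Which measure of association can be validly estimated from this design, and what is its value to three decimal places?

4.227

From the description: a = 451, b = 633, c = 446, d = 2646.
This is a nested case-control study: participants were sampled on outcome status, so risks in the source population cannot be estimated directly — relative risk is not valid here. The odds ratio is the appropriate measure.
OR = (a·d)/(b·c) = (451 × 2646) / (633 × 446) = 1193346 / 282318 = 4.22696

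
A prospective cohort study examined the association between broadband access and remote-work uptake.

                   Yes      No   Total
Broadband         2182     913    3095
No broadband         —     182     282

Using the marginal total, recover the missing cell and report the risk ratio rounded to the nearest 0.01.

1.99

The missing cell is in the unexposed row: 282 − 182 = 100.
So a = 2182, b = 913, c = 100, d = 182.
RR = [a/(a+b)] / [c/(c+d)] = (2182/3095) / (100/282) = 0.70501/0.35461 = 1.98812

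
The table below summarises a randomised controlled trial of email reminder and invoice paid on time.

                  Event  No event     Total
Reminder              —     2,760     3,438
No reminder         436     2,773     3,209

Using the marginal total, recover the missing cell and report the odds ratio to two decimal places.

1.56

The missing cell is in the exposed row: 3438 − 2760 = 678.
So a = 678, b = 2760, c = 436, d = 2773.
OR = (a·d)/(b·c) = (678 × 2773) / (2760 × 436) = 1880094 / 1203360 = 1.56237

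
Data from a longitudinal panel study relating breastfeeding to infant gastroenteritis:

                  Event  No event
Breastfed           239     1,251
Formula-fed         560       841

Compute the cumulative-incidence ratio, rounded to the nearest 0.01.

0.40

Cells: a = 239, b = 1251, c = 560, d = 841.
Risk in exposed = 239/1490 = 0.16040; risk in unexposed = 560/1401 = 0.39971.
RR = 0.16040 / 0.39971 = 0.40129
The risk is 60% lower among the exposed than among the unexposed.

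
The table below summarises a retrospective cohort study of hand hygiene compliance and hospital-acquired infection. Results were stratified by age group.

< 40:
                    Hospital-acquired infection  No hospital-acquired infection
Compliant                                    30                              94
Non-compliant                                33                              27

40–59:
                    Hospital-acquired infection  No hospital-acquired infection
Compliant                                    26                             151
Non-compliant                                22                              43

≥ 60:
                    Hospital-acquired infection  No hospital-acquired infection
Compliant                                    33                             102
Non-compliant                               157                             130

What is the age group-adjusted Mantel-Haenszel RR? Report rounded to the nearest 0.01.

0.44

RR_MH = Σ(aᵢ·n₀ᵢ/nᵢ) / Σ(cᵢ·n₁ᵢ/nᵢ), with n₁ᵢ = aᵢ+bᵢ (exposed), n₀ᵢ = cᵢ+dᵢ (unexposed), nᵢ = n₁ᵢ+n₀ᵢ.
Stratum 1 (< 40): n₁ = 124, n₀ = 60, n = 184; a·n₀/n = 30·60/184 = 9.7826; c·n₁/n = 33·124/184 = 22.2391
Stratum 2 (40–59): n₁ = 177, n₀ = 65, n = 242; a·n₀/n = 26·65/242 = 6.9835; c·n₁/n = 22·177/242 = 16.0909
Stratum 3 (≥ 60): n₁ = 135, n₀ = 287, n = 422; a·n₀/n = 33·287/422 = 22.4431; c·n₁/n = 157·135/422 = 50.2251
RR_MH = (9.7826 + 6.9835 + 22.4431) / (22.2391 + 16.0909 + 50.2251) = 39.2092 / 88.5552 = 0.44277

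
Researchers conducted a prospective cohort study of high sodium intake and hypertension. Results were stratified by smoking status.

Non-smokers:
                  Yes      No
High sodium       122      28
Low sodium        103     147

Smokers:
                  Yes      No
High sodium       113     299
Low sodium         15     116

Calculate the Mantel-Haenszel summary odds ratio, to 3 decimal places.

OR_MH = Σ(aᵢdᵢ/nᵢ) / Σ(bᵢcᵢ/nᵢ), where nᵢ is the stratum total.
Stratum 1 (Non-smokers): n = 400; a·d/n = 122·147/400 = 44.8350; b·c/n = 28·103/400 = 7.2100
Stratum 2 (Smokers): n = 543; a·d/n = 113·116/543 = 24.1400; b·c/n = 299·15/543 = 8.2597
OR_MH = (44.8350 + 24.1400) / (7.2100 + 8.2597) = 68.9750 / 15.4697 = 4.45872

4.459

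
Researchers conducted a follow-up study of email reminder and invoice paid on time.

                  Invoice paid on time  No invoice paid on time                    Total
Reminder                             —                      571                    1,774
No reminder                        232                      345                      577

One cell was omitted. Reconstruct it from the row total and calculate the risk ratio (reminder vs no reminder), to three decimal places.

1.687

The missing cell is in the exposed row: 1774 − 571 = 1203.
So a = 1203, b = 571, c = 232, d = 345.
RR = [a/(a+b)] / [c/(c+d)] = (1203/1774) / (232/577) = 0.67813/0.40208 = 1.68655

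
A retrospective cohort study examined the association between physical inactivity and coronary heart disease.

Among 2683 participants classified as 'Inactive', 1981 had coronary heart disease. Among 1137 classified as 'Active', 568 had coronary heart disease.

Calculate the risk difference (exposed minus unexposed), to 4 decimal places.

0.2388

From the description: a = 1981, b = 702, c = 568, d = 569.
Risk in exposed = 1981/2683 = 0.738353; risk in unexposed = 568/1137 = 0.499560.
Risk difference = 0.738353 − 0.499560 = 0.238792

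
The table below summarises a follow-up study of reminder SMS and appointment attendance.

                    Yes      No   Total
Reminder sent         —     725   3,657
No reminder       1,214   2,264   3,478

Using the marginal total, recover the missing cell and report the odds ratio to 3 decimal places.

The missing cell is in the exposed row: 3657 − 725 = 2932.
So a = 2932, b = 725, c = 1214, d = 2264.
OR = (a·d)/(b·c) = (2932 × 2264) / (725 × 1214) = 6638048 / 880150 = 7.54195

7.542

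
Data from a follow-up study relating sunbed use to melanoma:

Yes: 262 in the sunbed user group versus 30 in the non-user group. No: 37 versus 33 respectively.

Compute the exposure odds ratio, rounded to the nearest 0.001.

7.789

From the description: a = 262, b = 37, c = 30, d = 33.
OR = (a·d)/(b·c) = (262 × 33) / (37 × 30) = 8646 / 1110 = 7.78919
The odds of melanoma are about 7.79 times as high in the sunbed user group.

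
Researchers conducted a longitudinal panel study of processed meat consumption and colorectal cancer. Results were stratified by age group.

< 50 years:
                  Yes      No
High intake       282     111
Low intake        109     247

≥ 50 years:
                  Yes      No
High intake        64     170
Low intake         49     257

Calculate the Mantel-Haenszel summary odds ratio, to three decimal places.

OR_MH = Σ(aᵢdᵢ/nᵢ) / Σ(bᵢcᵢ/nᵢ), where nᵢ is the stratum total.
Stratum 1 (< 50 years): n = 749; a·d/n = 282·247/749 = 92.9960; b·c/n = 111·109/749 = 16.1535
Stratum 2 (≥ 50 years): n = 540; a·d/n = 64·257/540 = 30.4593; b·c/n = 170·49/540 = 15.4259
OR_MH = (92.9960 + 30.4593) / (16.1535 + 15.4259) = 123.4553 / 31.5795 = 3.90935

3.909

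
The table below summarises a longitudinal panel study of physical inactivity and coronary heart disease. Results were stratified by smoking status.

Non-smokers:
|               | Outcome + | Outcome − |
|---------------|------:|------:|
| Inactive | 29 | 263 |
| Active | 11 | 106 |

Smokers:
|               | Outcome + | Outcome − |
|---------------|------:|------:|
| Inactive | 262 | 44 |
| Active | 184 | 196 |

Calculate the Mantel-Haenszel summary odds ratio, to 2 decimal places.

OR_MH = Σ(aᵢdᵢ/nᵢ) / Σ(bᵢcᵢ/nᵢ), where nᵢ is the stratum total.
Stratum 1 (Non-smokers): n = 409; a·d/n = 29·106/409 = 7.5159; b·c/n = 263·11/409 = 7.0733
Stratum 2 (Smokers): n = 686; a·d/n = 262·196/686 = 74.8571; b·c/n = 44·184/686 = 11.8017
OR_MH = (7.5159 + 74.8571) / (7.0733 + 11.8017) = 82.3730 / 18.8751 = 4.36411

4.36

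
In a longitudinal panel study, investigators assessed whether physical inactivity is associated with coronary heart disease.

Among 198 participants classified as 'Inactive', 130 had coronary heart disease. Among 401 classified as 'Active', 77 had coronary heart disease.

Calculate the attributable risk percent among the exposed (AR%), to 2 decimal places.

70.75

From the description: a = 130, b = 68, c = 77, d = 324.
Risk in exposed = 130/198 = 0.65657; risk in unexposed = 77/401 = 0.19202.
RR = 0.65657/0.19202 = 3.41926
AR% = (RR − 1)/RR × 100 = (3.41926 − 1)/3.41926 × 100 = 70.7539%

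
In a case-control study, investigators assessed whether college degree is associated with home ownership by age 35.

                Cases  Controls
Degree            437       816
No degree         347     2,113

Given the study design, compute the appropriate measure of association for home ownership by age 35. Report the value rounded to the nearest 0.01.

3.26

Cells: a = 437, b = 816, c = 347, d = 2113.
This is a case-control study: participants were sampled on outcome status, so risks in the source population cannot be estimated directly — relative risk is not valid here. The odds ratio is the appropriate measure.
OR = (a·d)/(b·c) = (437 × 2113) / (816 × 347) = 923381 / 283152 = 3.26108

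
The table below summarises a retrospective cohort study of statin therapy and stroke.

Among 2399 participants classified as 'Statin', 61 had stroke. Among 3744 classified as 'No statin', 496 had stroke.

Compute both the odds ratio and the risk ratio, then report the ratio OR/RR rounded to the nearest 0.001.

0.890

From the description: a = 61, b = 2338, c = 496, d = 3248.
OR = (61·3248)/(2338·496) = 198128/1159648 = 0.17085
Risk in exposed = 61/2399 = 0.02543; risk in unexposed = 496/3744 = 0.13248; RR = 0.19193
OR/RR = 0.17085 / 0.19193 = 0.89016
The outcome is not rare, so the OR lies further from 1 than the RR.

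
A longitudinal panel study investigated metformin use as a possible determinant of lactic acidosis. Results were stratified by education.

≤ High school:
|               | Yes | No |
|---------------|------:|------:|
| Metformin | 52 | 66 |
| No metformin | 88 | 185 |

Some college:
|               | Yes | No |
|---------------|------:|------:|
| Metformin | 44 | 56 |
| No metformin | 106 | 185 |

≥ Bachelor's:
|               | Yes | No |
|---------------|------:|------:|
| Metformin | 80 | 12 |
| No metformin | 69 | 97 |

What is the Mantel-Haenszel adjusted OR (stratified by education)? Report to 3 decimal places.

2.271

OR_MH = Σ(aᵢdᵢ/nᵢ) / Σ(bᵢcᵢ/nᵢ), where nᵢ is the stratum total.
Stratum 1 (≤ High school): n = 391; a·d/n = 52·185/391 = 24.6036; b·c/n = 66·88/391 = 14.8542
Stratum 2 (Some college): n = 391; a·d/n = 44·185/391 = 20.8184; b·c/n = 56·106/391 = 15.1816
Stratum 3 (≥ Bachelor's): n = 258; a·d/n = 80·97/258 = 30.0775; b·c/n = 12·69/258 = 3.2093
OR_MH = (24.6036 + 20.8184 + 30.0775) / (14.8542 + 15.1816 + 3.2093) = 75.4995 / 33.2451 = 2.27100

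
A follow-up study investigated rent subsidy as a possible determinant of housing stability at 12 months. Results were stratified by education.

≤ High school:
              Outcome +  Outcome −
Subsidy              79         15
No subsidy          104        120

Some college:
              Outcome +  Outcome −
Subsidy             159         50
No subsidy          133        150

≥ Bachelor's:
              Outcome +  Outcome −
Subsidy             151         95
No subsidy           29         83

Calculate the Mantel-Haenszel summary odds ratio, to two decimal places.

4.34

OR_MH = Σ(aᵢdᵢ/nᵢ) / Σ(bᵢcᵢ/nᵢ), where nᵢ is the stratum total.
Stratum 1 (≤ High school): n = 318; a·d/n = 79·120/318 = 29.8113; b·c/n = 15·104/318 = 4.9057
Stratum 2 (Some college): n = 492; a·d/n = 159·150/492 = 48.4756; b·c/n = 50·133/492 = 13.5163
Stratum 3 (≥ Bachelor's): n = 358; a·d/n = 151·83/358 = 35.0084; b·c/n = 95·29/358 = 7.6955
OR_MH = (29.8113 + 48.4756 + 35.0084) / (4.9057 + 13.5163 + 7.6955) = 113.2953 / 26.1175 = 4.33792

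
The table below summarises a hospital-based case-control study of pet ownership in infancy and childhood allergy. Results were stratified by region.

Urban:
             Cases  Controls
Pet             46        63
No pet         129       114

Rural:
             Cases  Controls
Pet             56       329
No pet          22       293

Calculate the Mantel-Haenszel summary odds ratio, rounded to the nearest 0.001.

OR_MH = Σ(aᵢdᵢ/nᵢ) / Σ(bᵢcᵢ/nᵢ), where nᵢ is the stratum total.
Stratum 1 (Urban): n = 352; a·d/n = 46·114/352 = 14.8977; b·c/n = 63·129/352 = 23.0881
Stratum 2 (Rural): n = 700; a·d/n = 56·293/700 = 23.4400; b·c/n = 329·22/700 = 10.3400
OR_MH = (14.8977 + 23.4400) / (23.0881 + 10.3400) = 38.3377 / 33.4281 = 1.14687

1.147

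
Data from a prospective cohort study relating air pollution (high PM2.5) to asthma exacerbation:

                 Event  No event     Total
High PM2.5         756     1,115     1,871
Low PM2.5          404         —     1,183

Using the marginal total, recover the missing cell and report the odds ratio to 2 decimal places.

The missing cell is in the unexposed row: 1183 − 404 = 779.
So a = 756, b = 1115, c = 404, d = 779.
OR = (a·d)/(b·c) = (756 × 779) / (1115 × 404) = 588924 / 450460 = 1.30738

1.31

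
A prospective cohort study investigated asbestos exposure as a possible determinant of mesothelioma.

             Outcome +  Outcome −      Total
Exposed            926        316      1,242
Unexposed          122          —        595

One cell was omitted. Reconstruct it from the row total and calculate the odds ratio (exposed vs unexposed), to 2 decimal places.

11.36

The missing cell is in the unexposed row: 595 − 122 = 473.
So a = 926, b = 316, c = 122, d = 473.
OR = (a·d)/(b·c) = (926 × 473) / (316 × 122) = 437998 / 38552 = 11.36123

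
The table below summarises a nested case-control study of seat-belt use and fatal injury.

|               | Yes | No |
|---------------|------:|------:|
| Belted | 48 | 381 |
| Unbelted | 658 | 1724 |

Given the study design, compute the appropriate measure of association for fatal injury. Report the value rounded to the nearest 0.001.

Cells: a = 48, b = 381, c = 658, d = 1724.
This is a nested case-control study: participants were sampled on outcome status, so risks in the source population cannot be estimated directly — relative risk is not valid here. The odds ratio is the appropriate measure.
OR = (a·d)/(b·c) = (48 × 1724) / (381 × 658) = 82752 / 250698 = 0.33009

0.330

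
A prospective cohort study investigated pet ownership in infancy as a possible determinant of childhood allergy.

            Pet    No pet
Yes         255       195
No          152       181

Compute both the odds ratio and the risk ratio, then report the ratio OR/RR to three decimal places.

Reading the table with exposure as columns: a = 255 (Pet, case), b = 152 (Pet, non-case), c = 195 (No pet, case), d = 181.
OR = (255·181)/(152·195) = 46155/29640 = 1.55719
Risk in exposed = 255/407 = 0.62654; risk in unexposed = 195/376 = 0.51862; RR = 1.20809
OR/RR = 1.55719 / 1.20809 = 1.28897
The outcome is not rare, so the OR lies further from 1 than the RR.

1.289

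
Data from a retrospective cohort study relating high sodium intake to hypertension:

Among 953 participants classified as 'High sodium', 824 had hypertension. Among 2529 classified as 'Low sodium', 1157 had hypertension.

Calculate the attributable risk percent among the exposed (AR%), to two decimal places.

From the description: a = 824, b = 129, c = 1157, d = 1372.
Risk in exposed = 824/953 = 0.86464; risk in unexposed = 1157/2529 = 0.45749.
RR = 0.86464/0.45749 = 1.88995
AR% = (RR − 1)/RR × 100 = (1.88995 − 1)/1.88995 × 100 = 47.0885%

47.09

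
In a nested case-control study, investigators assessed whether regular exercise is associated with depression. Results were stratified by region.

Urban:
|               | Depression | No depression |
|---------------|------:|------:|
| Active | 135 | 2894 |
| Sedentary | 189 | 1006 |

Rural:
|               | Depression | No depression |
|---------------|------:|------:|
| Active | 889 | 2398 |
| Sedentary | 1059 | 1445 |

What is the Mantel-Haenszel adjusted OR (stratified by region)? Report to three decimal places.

OR_MH = Σ(aᵢdᵢ/nᵢ) / Σ(bᵢcᵢ/nᵢ), where nᵢ is the stratum total.
Stratum 1 (Urban): n = 4224; a·d/n = 135·1006/4224 = 32.1520; b·c/n = 2894·189/4224 = 129.4901
Stratum 2 (Rural): n = 5791; a·d/n = 889·1445/5791 = 221.8278; b·c/n = 2398·1059/5791 = 438.5222
OR_MH = (32.1520 + 221.8278) / (129.4901 + 438.5222) = 253.9798 / 568.0122 = 0.44714

0.447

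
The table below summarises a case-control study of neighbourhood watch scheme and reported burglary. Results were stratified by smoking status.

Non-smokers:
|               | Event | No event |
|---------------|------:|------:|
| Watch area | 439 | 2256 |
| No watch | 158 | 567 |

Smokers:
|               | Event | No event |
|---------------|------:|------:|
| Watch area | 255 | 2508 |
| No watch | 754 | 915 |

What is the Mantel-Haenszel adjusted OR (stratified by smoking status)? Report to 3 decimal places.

0.236

OR_MH = Σ(aᵢdᵢ/nᵢ) / Σ(bᵢcᵢ/nᵢ), where nᵢ is the stratum total.
Stratum 1 (Non-smokers): n = 3420; a·d/n = 439·567/3420 = 72.7816; b·c/n = 2256·158/3420 = 104.2246
Stratum 2 (Smokers): n = 4432; a·d/n = 255·915/4432 = 52.6455; b·c/n = 2508·754/4432 = 426.6769
OR_MH = (72.7816 + 52.6455) / (104.2246 + 426.6769) = 125.4271 / 530.9015 = 0.23625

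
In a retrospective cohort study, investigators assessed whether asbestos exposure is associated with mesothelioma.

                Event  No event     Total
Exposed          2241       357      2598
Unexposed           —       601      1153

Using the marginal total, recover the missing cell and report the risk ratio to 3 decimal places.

The missing cell is in the unexposed row: 1153 − 601 = 552.
So a = 2241, b = 357, c = 552, d = 601.
RR = [a/(a+b)] / [c/(c+d)] = (2241/2598) / (552/1153) = 0.86259/0.47875 = 1.80174

1.802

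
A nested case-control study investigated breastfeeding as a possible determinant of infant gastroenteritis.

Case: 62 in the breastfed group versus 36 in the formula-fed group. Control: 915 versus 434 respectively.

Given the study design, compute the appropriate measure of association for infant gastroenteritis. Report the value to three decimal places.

0.817

From the description: a = 62, b = 915, c = 36, d = 434.
This is a nested case-control study: participants were sampled on outcome status, so risks in the source population cannot be estimated directly — relative risk is not valid here. The odds ratio is the appropriate measure.
OR = (a·d)/(b·c) = (62 × 434) / (915 × 36) = 26908 / 32940 = 0.81688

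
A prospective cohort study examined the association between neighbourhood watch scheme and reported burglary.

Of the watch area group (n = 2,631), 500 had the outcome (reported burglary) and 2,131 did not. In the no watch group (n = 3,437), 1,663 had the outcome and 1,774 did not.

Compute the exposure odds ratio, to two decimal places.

From the description: a = 500, b = 2131, c = 1663, d = 1774.
OR = (a·d)/(b·c) = (500 × 1774) / (2131 × 1663) = 887000 / 3543853 = 0.25029
Exposure is associated with lower odds of reported burglary (OR = 0.25 < 1).

0.25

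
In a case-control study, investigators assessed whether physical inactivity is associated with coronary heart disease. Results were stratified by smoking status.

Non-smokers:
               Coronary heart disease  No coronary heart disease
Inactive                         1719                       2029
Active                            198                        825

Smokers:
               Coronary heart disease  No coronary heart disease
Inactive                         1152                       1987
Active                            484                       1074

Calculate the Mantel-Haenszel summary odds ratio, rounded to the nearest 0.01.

1.94

OR_MH = Σ(aᵢdᵢ/nᵢ) / Σ(bᵢcᵢ/nᵢ), where nᵢ is the stratum total.
Stratum 1 (Non-smokers): n = 4771; a·d/n = 1719·825/4771 = 297.2490; b·c/n = 2029·198/4771 = 84.2050
Stratum 2 (Smokers): n = 4697; a·d/n = 1152·1074/4697 = 263.4124; b·c/n = 1987·484/4697 = 204.7494
OR_MH = (297.2490 + 263.4124) / (84.2050 + 204.7494) = 560.6614 / 288.9544 = 1.94031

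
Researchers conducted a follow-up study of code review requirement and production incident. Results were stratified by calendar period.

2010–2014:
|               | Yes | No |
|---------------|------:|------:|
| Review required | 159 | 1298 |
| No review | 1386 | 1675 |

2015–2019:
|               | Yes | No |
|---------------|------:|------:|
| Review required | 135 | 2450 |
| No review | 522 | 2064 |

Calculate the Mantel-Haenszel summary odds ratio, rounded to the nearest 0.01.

0.17

OR_MH = Σ(aᵢdᵢ/nᵢ) / Σ(bᵢcᵢ/nᵢ), where nᵢ is the stratum total.
Stratum 1 (2010–2014): n = 4518; a·d/n = 159·1675/4518 = 58.9475; b·c/n = 1298·1386/4518 = 398.1912
Stratum 2 (2015–2019): n = 5171; a·d/n = 135·2064/5171 = 53.8851; b·c/n = 2450·522/5171 = 247.3216
OR_MH = (58.9475 + 53.8851) / (398.1912 + 247.3216) = 112.8327 / 645.5128 = 0.17480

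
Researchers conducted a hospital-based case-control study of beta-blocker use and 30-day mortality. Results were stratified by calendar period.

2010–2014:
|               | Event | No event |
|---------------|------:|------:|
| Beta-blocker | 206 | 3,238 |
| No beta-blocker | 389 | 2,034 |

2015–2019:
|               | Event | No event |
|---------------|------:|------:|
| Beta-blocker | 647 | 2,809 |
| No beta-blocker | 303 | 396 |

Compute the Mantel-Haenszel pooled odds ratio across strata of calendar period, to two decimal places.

OR_MH = Σ(aᵢdᵢ/nᵢ) / Σ(bᵢcᵢ/nᵢ), where nᵢ is the stratum total.
Stratum 1 (2010–2014): n = 5867; a·d/n = 206·2034/5867 = 71.4171; b·c/n = 3238·389/5867 = 214.6893
Stratum 2 (2015–2019): n = 4155; a·d/n = 647·396/4155 = 61.6635; b·c/n = 2809·303/4155 = 204.8440
OR_MH = (71.4171 + 61.6635) / (214.6893 + 204.8440) = 133.0806 / 419.5333 = 0.31721

0.32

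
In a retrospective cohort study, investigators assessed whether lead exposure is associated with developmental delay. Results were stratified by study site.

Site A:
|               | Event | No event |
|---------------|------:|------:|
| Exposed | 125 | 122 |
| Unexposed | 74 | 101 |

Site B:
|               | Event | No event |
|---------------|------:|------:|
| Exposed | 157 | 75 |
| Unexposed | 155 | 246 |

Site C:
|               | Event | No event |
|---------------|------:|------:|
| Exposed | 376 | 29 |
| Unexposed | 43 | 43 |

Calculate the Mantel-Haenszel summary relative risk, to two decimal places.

RR_MH = Σ(aᵢ·n₀ᵢ/nᵢ) / Σ(cᵢ·n₁ᵢ/nᵢ), with n₁ᵢ = aᵢ+bᵢ (exposed), n₀ᵢ = cᵢ+dᵢ (unexposed), nᵢ = n₁ᵢ+n₀ᵢ.
Stratum 1 (Site A): n₁ = 247, n₀ = 175, n = 422; a·n₀/n = 125·175/422 = 51.8365; c·n₁/n = 74·247/422 = 43.3128
Stratum 2 (Site B): n₁ = 232, n₀ = 401, n = 633; a·n₀/n = 157·401/633 = 99.4581; c·n₁/n = 155·232/633 = 56.8088
Stratum 3 (Site C): n₁ = 405, n₀ = 86, n = 491; a·n₀/n = 376·86/491 = 65.8574; c·n₁/n = 43·405/491 = 35.4684
RR_MH = (51.8365 + 99.4581 + 65.8574) / (43.3128 + 56.8088 + 35.4684) = 217.1521 / 135.5901 = 1.60153

1.60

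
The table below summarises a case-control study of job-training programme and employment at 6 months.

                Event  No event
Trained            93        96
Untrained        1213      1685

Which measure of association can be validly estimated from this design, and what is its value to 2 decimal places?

1.35

Cells: a = 93, b = 96, c = 1213, d = 1685.
This is a case-control study: participants were sampled on outcome status, so risks in the source population cannot be estimated directly — relative risk is not valid here. The odds ratio is the appropriate measure.
OR = (a·d)/(b·c) = (93 × 1685) / (96 × 1213) = 156705 / 116448 = 1.34571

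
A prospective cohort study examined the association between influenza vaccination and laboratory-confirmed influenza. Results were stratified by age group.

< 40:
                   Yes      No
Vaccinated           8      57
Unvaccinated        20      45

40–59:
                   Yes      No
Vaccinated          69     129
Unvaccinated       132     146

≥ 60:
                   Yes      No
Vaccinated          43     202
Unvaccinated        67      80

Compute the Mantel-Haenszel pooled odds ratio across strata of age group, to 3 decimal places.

0.414

OR_MH = Σ(aᵢdᵢ/nᵢ) / Σ(bᵢcᵢ/nᵢ), where nᵢ is the stratum total.
Stratum 1 (< 40): n = 130; a·d/n = 8·45/130 = 2.7692; b·c/n = 57·20/130 = 8.7692
Stratum 2 (40–59): n = 476; a·d/n = 69·146/476 = 21.1639; b·c/n = 129·132/476 = 35.7731
Stratum 3 (≥ 60): n = 392; a·d/n = 43·80/392 = 8.7755; b·c/n = 202·67/392 = 34.5255
OR_MH = (2.7692 + 21.1639 + 8.7755) / (8.7692 + 35.7731 + 34.5255) = 32.7086 / 79.0679 = 0.41368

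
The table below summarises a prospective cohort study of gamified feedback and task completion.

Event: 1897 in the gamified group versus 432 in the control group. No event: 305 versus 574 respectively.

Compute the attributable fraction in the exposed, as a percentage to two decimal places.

50.15

From the description: a = 1897, b = 305, c = 432, d = 574.
Risk in exposed = 1897/2202 = 0.86149; risk in unexposed = 432/1006 = 0.42942.
RR = 0.86149/0.42942 = 2.00615
AR% = (RR − 1)/RR × 100 = (2.00615 − 1)/2.00615 × 100 = 50.1534%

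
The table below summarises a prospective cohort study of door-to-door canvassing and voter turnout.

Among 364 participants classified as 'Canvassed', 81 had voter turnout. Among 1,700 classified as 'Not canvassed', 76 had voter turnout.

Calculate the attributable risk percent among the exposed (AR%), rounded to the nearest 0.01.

79.91

From the description: a = 81, b = 283, c = 76, d = 1624.
Risk in exposed = 81/364 = 0.22253; risk in unexposed = 76/1700 = 0.04471.
RR = 0.22253/0.04471 = 4.97759
AR% = (RR − 1)/RR × 100 = (4.97759 − 1)/4.97759 × 100 = 79.9099%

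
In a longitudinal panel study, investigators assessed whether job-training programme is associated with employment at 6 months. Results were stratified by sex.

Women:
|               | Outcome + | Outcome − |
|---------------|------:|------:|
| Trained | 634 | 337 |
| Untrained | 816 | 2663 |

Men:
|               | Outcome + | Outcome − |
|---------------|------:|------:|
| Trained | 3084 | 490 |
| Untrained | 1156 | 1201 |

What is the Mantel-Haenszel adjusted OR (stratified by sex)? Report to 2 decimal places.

OR_MH = Σ(aᵢdᵢ/nᵢ) / Σ(bᵢcᵢ/nᵢ), where nᵢ is the stratum total.
Stratum 1 (Women): n = 4450; a·d/n = 634·2663/4450 = 379.4027; b·c/n = 337·816/4450 = 61.7960
Stratum 2 (Men): n = 5931; a·d/n = 3084·1201/5931 = 624.4957; b·c/n = 490·1156/5931 = 95.5050
OR_MH = (379.4027 + 624.4957) / (61.7960 + 95.5050) = 1003.8984 / 157.3009 = 6.38202

6.38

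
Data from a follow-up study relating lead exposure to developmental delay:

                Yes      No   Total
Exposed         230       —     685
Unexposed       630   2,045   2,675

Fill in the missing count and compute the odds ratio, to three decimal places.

1.641

The missing cell is in the exposed row: 685 − 230 = 455.
So a = 230, b = 455, c = 630, d = 2045.
OR = (a·d)/(b·c) = (230 × 2045) / (455 × 630) = 470350 / 286650 = 1.64085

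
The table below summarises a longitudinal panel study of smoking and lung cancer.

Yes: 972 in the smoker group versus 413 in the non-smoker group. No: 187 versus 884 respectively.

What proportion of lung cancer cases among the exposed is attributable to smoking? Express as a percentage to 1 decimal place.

From the description: a = 972, b = 187, c = 413, d = 884.
Risk in exposed = 972/1159 = 0.83865; risk in unexposed = 413/1297 = 0.31843.
RR = 0.83865/0.31843 = 2.63374
AR% = (RR − 1)/RR × 100 = (2.63374 − 1)/2.63374 × 100 = 62.0312%

62.0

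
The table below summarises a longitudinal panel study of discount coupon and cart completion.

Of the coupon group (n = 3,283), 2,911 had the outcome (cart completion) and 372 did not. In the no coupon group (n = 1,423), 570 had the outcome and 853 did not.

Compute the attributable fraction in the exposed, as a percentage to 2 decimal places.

54.82

From the description: a = 2911, b = 372, c = 570, d = 853.
Risk in exposed = 2911/3283 = 0.88669; risk in unexposed = 570/1423 = 0.40056.
RR = 0.88669/0.40056 = 2.21361
AR% = (RR − 1)/RR × 100 = (2.21361 − 1)/2.21361 × 100 = 54.8250%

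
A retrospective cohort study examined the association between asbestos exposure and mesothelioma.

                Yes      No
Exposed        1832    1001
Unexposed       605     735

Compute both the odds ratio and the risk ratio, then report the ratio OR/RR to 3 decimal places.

Cells: a = 1832, b = 1001, c = 605, d = 735.
OR = (1832·735)/(1001·605) = 1346520/605605 = 2.22343
Risk in exposed = 1832/2833 = 0.64666; risk in unexposed = 605/1340 = 0.45149; RR = 1.43228
OR/RR = 2.22343 / 1.43228 = 1.55237
The outcome is not rare, so the OR lies further from 1 than the RR.

1.552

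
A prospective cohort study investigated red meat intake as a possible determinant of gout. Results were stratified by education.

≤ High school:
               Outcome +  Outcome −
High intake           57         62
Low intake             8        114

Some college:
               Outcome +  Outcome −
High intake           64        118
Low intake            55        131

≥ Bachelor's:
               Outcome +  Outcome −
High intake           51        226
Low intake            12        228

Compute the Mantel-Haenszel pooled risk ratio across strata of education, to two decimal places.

2.26

RR_MH = Σ(aᵢ·n₀ᵢ/nᵢ) / Σ(cᵢ·n₁ᵢ/nᵢ), with n₁ᵢ = aᵢ+bᵢ (exposed), n₀ᵢ = cᵢ+dᵢ (unexposed), nᵢ = n₁ᵢ+n₀ᵢ.
Stratum 1 (≤ High school): n₁ = 119, n₀ = 122, n = 241; a·n₀/n = 57·122/241 = 28.8548; c·n₁/n = 8·119/241 = 3.9502
Stratum 2 (Some college): n₁ = 182, n₀ = 186, n = 368; a·n₀/n = 64·186/368 = 32.3478; c·n₁/n = 55·182/368 = 27.2011
Stratum 3 (≥ Bachelor's): n₁ = 277, n₀ = 240, n = 517; a·n₀/n = 51·240/517 = 23.6750; c·n₁/n = 12·277/517 = 6.4294
RR_MH = (28.8548 + 32.3478 + 23.6750) / (3.9502 + 27.2011 + 6.4294) = 84.8776 / 37.5807 = 2.25854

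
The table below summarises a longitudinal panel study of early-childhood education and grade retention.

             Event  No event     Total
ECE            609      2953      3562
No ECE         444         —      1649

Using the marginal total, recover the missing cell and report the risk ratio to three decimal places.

The missing cell is in the unexposed row: 1649 − 444 = 1205.
So a = 609, b = 2953, c = 444, d = 1205.
RR = [a/(a+b)] / [c/(c+d)] = (609/3562) / (444/1649) = 0.17097/0.26925 = 0.63498

0.635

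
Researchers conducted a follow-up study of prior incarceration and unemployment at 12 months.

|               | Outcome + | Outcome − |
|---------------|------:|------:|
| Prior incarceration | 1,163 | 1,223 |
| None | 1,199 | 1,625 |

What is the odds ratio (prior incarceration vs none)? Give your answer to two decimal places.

1.29

Cells: a = 1163, b = 1223, c = 1199, d = 1625.
OR = (a·d)/(b·c) = (1163 × 1625) / (1223 × 1199) = 1889875 / 1466377 = 1.28881
The odds of unemployment at 12 months are about 1.29 times as high in the prior incarceration group.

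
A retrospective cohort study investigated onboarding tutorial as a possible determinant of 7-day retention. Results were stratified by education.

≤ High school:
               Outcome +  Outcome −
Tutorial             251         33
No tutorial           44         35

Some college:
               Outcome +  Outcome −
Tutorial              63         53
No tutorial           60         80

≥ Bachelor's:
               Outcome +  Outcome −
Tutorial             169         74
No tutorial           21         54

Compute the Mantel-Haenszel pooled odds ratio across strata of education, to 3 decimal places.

3.406

OR_MH = Σ(aᵢdᵢ/nᵢ) / Σ(bᵢcᵢ/nᵢ), where nᵢ is the stratum total.
Stratum 1 (≤ High school): n = 363; a·d/n = 251·35/363 = 24.2011; b·c/n = 33·44/363 = 4.0000
Stratum 2 (Some college): n = 256; a·d/n = 63·80/256 = 19.6875; b·c/n = 53·60/256 = 12.4219
Stratum 3 (≥ Bachelor's): n = 318; a·d/n = 169·54/318 = 28.6981; b·c/n = 74·21/318 = 4.8868
OR_MH = (24.2011 + 19.6875 + 28.6981) / (4.0000 + 12.4219 + 4.8868) = 72.5867 / 21.3087 = 3.40644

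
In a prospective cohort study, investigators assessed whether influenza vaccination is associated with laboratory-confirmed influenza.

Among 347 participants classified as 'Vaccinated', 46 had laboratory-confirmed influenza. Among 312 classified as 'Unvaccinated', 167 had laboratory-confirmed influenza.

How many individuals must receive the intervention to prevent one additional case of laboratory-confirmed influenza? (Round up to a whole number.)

3

Risk in treated group = 46/347 = 0.13256; risk in control = 167/312 = 0.53526.
Absolute risk reduction = 0.53526 − 0.13256 = 0.40269
NNT = 1 / ARR = 1 / 0.40269 = 2.483 → round up → 3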